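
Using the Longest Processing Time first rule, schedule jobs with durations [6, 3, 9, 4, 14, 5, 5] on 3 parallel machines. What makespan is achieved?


Sort jobs in decreasing order (LPT): [14, 9, 6, 5, 5, 4, 3]
Assign each job to the least loaded machine:
  Machine 1: jobs [14, 3], load = 17
  Machine 2: jobs [9, 5], load = 14
  Machine 3: jobs [6, 5, 4], load = 15
Makespan = max load = 17

17


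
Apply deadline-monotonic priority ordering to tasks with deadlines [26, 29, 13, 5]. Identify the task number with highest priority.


Sort tasks by relative deadline (ascending):
  Task 4: deadline = 5
  Task 3: deadline = 13
  Task 1: deadline = 26
  Task 2: deadline = 29
Priority order (highest first): [4, 3, 1, 2]
Highest priority task = 4

4


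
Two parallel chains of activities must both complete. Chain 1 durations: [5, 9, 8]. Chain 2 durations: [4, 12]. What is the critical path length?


Path A total = 5 + 9 + 8 = 22
Path B total = 4 + 12 = 16
Critical path = longest path = max(22, 16) = 22

22


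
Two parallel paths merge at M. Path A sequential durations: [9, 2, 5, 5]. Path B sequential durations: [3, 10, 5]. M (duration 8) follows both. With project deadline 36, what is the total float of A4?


Forward pass: ES(A4) = sum of predecessors on chain A = 16
EF = ES + duration = 16 + 5 = 21
Backward pass: LF(M) = deadline = 36; LS(M) = 36 - 8 = 28
LF(A4) = LS(M) - sum(successors on chain A) = 28 - 0 = 28
LS = LF - duration = 28 - 5 = 23
Total float = LS - ES = 23 - 16 = 7

7


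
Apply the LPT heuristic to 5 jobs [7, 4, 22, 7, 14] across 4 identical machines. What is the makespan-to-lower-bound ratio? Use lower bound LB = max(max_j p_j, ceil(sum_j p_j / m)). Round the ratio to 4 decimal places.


LPT order: [22, 14, 7, 7, 4]
Machine loads after assignment: [22, 14, 11, 7]
LPT makespan = 22
Lower bound = max(max_job, ceil(total/4)) = max(22, 14) = 22
Ratio = 22 / 22 = 1.0

1.0


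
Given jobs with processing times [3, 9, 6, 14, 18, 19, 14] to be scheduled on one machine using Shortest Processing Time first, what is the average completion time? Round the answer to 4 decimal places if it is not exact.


Sort jobs by processing time (SPT order): [3, 6, 9, 14, 14, 18, 19]
Compute completion times sequentially:
  Job 1: processing = 3, completes at 3
  Job 2: processing = 6, completes at 9
  Job 3: processing = 9, completes at 18
  Job 4: processing = 14, completes at 32
  Job 5: processing = 14, completes at 46
  Job 6: processing = 18, completes at 64
  Job 7: processing = 19, completes at 83
Sum of completion times = 255
Average completion time = 255/7 = 36.4286

36.4286


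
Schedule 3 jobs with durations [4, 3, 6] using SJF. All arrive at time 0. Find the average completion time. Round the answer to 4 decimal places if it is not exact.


SJF order (ascending): [3, 4, 6]
Completion times:
  Job 1: burst=3, C=3
  Job 2: burst=4, C=7
  Job 3: burst=6, C=13
Average completion = 23/3 = 7.6667

7.6667


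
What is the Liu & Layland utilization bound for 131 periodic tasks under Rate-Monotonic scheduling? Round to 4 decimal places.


Compute 2^(1/131) = 1.0053052230
Subtract 1: 1.0053052230 - 1 = 0.0053052230
Multiply by n: 131 * 0.0053052230 = 0.6949842130
Round to 4 dp: 0.6950

0.6950


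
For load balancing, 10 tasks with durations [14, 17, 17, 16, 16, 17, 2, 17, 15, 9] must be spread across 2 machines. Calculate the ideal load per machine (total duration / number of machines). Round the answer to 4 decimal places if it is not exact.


Total processing time = 14 + 17 + 17 + 16 + 16 + 17 + 2 + 17 + 15 + 9 = 140
Number of machines = 2
Ideal balanced load = 140 / 2 = 70.0

70.0


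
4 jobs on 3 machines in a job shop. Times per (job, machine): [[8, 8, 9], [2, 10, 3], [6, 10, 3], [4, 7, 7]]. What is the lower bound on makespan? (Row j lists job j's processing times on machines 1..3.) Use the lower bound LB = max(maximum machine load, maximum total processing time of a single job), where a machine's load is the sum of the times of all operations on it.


Machine loads:
  Machine 1: 8 + 2 + 6 + 4 = 20
  Machine 2: 8 + 10 + 10 + 7 = 35
  Machine 3: 9 + 3 + 3 + 7 = 22
Max machine load = 35
Job totals:
  Job 1: 25
  Job 2: 15
  Job 3: 19
  Job 4: 18
Max job total = 25
Lower bound = max(35, 25) = 35

35


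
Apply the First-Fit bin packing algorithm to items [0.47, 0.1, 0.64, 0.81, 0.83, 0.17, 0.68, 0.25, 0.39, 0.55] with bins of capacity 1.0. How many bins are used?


Place items sequentially using First-Fit:
  Item 0.47 -> new Bin 1
  Item 0.1 -> Bin 1 (now 0.57)
  Item 0.64 -> new Bin 2
  Item 0.81 -> new Bin 3
  Item 0.83 -> new Bin 4
  Item 0.17 -> Bin 1 (now 0.74)
  Item 0.68 -> new Bin 5
  Item 0.25 -> Bin 1 (now 0.99)
  Item 0.39 -> new Bin 6
  Item 0.55 -> Bin 6 (now 0.94)
Total bins used = 6

6


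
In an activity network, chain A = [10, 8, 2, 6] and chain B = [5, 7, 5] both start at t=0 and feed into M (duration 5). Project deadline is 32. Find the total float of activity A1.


Forward pass: ES(A1) = sum of predecessors on chain A = 0
EF = ES + duration = 0 + 10 = 10
Backward pass: LF(M) = deadline = 32; LS(M) = 32 - 5 = 27
LF(A1) = LS(M) - sum(successors on chain A) = 27 - 16 = 11
LS = LF - duration = 11 - 10 = 1
Total float = LS - ES = 1 - 0 = 1

1


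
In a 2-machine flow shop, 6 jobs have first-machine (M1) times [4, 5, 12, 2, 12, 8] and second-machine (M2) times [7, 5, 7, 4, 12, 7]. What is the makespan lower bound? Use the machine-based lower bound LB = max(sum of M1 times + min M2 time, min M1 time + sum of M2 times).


LB1 = sum(M1 times) + min(M2 times) = 43 + 4 = 47
LB2 = min(M1 times) + sum(M2 times) = 2 + 42 = 44
Lower bound = max(LB1, LB2) = max(47, 44) = 47

47


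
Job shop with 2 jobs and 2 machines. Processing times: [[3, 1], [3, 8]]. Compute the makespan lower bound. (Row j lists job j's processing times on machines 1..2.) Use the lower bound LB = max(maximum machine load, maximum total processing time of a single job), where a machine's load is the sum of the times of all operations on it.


Machine loads:
  Machine 1: 3 + 3 = 6
  Machine 2: 1 + 8 = 9
Max machine load = 9
Job totals:
  Job 1: 4
  Job 2: 11
Max job total = 11
Lower bound = max(9, 11) = 11

11


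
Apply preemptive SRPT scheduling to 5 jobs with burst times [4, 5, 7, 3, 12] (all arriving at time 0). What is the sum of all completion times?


Since all jobs arrive at t=0, SRPT equals SPT ordering.
SPT order: [3, 4, 5, 7, 12]
Completion times:
  Job 1: p=3, C=3
  Job 2: p=4, C=7
  Job 3: p=5, C=12
  Job 4: p=7, C=19
  Job 5: p=12, C=31
Total completion time = 3 + 7 + 12 + 19 + 31 = 72

72


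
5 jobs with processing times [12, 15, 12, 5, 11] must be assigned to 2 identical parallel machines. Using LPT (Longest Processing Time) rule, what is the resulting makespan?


Sort jobs in decreasing order (LPT): [15, 12, 12, 11, 5]
Assign each job to the least loaded machine:
  Machine 1: jobs [15, 11], load = 26
  Machine 2: jobs [12, 12, 5], load = 29
Makespan = max load = 29

29


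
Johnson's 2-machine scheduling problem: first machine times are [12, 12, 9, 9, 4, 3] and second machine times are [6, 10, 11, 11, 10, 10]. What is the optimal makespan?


Apply Johnson's rule:
  Group 1 (a <= b): [(6, 3, 10), (5, 4, 10), (3, 9, 11), (4, 9, 11)]
  Group 2 (a > b): [(2, 12, 10), (1, 12, 6)]
Optimal job order: [6, 5, 3, 4, 2, 1]
Schedule:
  Job 6: M1 done at 3, M2 done at 13
  Job 5: M1 done at 7, M2 done at 23
  Job 3: M1 done at 16, M2 done at 34
  Job 4: M1 done at 25, M2 done at 45
  Job 2: M1 done at 37, M2 done at 55
  Job 1: M1 done at 49, M2 done at 61
Makespan = 61

61


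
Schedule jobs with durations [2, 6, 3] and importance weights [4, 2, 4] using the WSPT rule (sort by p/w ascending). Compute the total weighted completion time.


Compute p/w ratios and sort ascending (WSPT): [(2, 4), (3, 4), (6, 2)]
Compute weighted completion times:
  Job (p=2,w=4): C=2, w*C=4*2=8
  Job (p=3,w=4): C=5, w*C=4*5=20
  Job (p=6,w=2): C=11, w*C=2*11=22
Total weighted completion time = 50

50


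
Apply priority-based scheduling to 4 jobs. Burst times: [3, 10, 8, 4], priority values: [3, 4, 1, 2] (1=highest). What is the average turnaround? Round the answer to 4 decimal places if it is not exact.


Sort by priority (ascending = highest first):
Order: [(1, 8), (2, 4), (3, 3), (4, 10)]
Completion times:
  Priority 1, burst=8, C=8
  Priority 2, burst=4, C=12
  Priority 3, burst=3, C=15
  Priority 4, burst=10, C=25
Average turnaround = 60/4 = 15.0

15.0


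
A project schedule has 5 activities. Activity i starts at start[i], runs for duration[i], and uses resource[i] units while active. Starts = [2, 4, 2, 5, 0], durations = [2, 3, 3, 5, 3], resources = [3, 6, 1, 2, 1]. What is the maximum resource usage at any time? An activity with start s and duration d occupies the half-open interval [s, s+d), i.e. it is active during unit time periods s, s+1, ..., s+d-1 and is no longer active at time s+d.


Each activity i is active on [start_i, start_i + duration_i).
Compute total resource usage per time slot:
  t=0: active resources = [1], total = 1
  t=1: active resources = [1], total = 1
  t=2: active resources = [3, 1, 1], total = 5
  t=3: active resources = [3, 1], total = 4
  t=4: active resources = [6, 1], total = 7
  t=5: active resources = [6, 2], total = 8
  t=6: active resources = [6, 2], total = 8
  t=7: active resources = [2], total = 2
  t=8: active resources = [2], total = 2
  t=9: active resources = [2], total = 2
Peak resource demand = 8

8


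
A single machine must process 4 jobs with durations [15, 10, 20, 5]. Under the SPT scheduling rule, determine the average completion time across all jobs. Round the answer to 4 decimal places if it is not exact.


Sort jobs by processing time (SPT order): [5, 10, 15, 20]
Compute completion times sequentially:
  Job 1: processing = 5, completes at 5
  Job 2: processing = 10, completes at 15
  Job 3: processing = 15, completes at 30
  Job 4: processing = 20, completes at 50
Sum of completion times = 100
Average completion time = 100/4 = 25.0

25.0


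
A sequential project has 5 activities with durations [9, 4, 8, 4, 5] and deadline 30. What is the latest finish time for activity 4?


LF(activity 4) = deadline - sum of successor durations
Successors: activities 5 through 5 with durations [5]
Sum of successor durations = 5
LF = 30 - 5 = 25

25


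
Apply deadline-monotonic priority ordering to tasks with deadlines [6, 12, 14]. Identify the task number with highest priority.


Sort tasks by relative deadline (ascending):
  Task 1: deadline = 6
  Task 2: deadline = 12
  Task 3: deadline = 14
Priority order (highest first): [1, 2, 3]
Highest priority task = 1

1


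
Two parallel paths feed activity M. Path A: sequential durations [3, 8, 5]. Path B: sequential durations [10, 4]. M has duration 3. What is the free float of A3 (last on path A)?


ES(A3) = sum of predecessors on chain A = 11
EF(A3) = ES + duration = 11 + 5 = 16
Successor of A3 is M. ES(M) = max(sum(A), sum(B)) = max(16, 14) = 16
Free float = ES(successor) - EF(current) = 16 - 16 = 0

0


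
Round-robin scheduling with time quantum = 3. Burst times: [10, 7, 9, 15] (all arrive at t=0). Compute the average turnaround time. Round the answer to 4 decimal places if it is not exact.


Time quantum = 3
Execution trace:
  J1 runs 3 units, time = 3
  J2 runs 3 units, time = 6
  J3 runs 3 units, time = 9
  J4 runs 3 units, time = 12
  J1 runs 3 units, time = 15
  J2 runs 3 units, time = 18
  J3 runs 3 units, time = 21
  J4 runs 3 units, time = 24
  J1 runs 3 units, time = 27
  J2 runs 1 units, time = 28
  J3 runs 3 units, time = 31
  J4 runs 3 units, time = 34
  J1 runs 1 units, time = 35
  J4 runs 3 units, time = 38
  J4 runs 3 units, time = 41
Finish times: [35, 28, 31, 41]
Average turnaround = 135/4 = 33.75

33.75


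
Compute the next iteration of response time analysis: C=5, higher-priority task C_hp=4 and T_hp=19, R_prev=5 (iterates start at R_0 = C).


R_next = C + ceil(R_prev / T_hp) * C_hp
ceil(5 / 19) = ceil(0.2632) = 1
Interference = 1 * 4 = 4
R_next = 5 + 4 = 9

9


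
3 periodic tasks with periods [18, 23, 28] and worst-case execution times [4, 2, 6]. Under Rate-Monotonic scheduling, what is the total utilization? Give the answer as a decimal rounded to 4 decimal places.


Compute individual utilizations (exact fractions):
  Task 1: C/T = 4/18 = 2/9 (approx. 0.2222)
  Task 2: C/T = 2/23 (approx. 0.087)
  Task 3: C/T = 6/28 = 3/14 (approx. 0.2143)
Total utilization U = 2/9 + 2/23 + 3/14 = 1517/2898
Rounded to 4 decimal places: U = 0.5235
RM (Liu & Layland) bound for 3 tasks = 0.779763; compare with U = 1517/2898 (approx. 0.523464)
U <= bound, so schedulable by RM sufficient condition.

0.5235


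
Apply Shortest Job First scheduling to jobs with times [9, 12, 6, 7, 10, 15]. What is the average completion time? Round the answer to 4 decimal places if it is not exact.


SJF order (ascending): [6, 7, 9, 10, 12, 15]
Completion times:
  Job 1: burst=6, C=6
  Job 2: burst=7, C=13
  Job 3: burst=9, C=22
  Job 4: burst=10, C=32
  Job 5: burst=12, C=44
  Job 6: burst=15, C=59
Average completion = 176/6 = 29.3333

29.3333


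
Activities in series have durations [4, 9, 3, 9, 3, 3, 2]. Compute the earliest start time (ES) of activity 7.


Activity 7 starts after activities 1 through 6 complete.
Predecessor durations: [4, 9, 3, 9, 3, 3]
ES = 4 + 9 + 3 + 9 + 3 + 3 = 31

31


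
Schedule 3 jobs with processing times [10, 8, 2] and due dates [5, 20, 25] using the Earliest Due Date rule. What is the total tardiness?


Sort by due date (EDD order): [(10, 5), (8, 20), (2, 25)]
Compute completion times and tardiness:
  Job 1: p=10, d=5, C=10, tardiness=max(0,10-5)=5
  Job 2: p=8, d=20, C=18, tardiness=max(0,18-20)=0
  Job 3: p=2, d=25, C=20, tardiness=max(0,20-25)=0
Total tardiness = 5

5


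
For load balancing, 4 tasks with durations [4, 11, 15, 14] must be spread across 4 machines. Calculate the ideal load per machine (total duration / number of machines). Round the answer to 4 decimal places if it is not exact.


Total processing time = 4 + 11 + 15 + 14 = 44
Number of machines = 4
Ideal balanced load = 44 / 4 = 11.0

11.0


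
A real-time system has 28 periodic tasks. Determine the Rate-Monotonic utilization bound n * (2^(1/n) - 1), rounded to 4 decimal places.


Compute 2^(1/28) = 1.0250642120
Subtract 1: 1.0250642120 - 1 = 0.0250642120
Multiply by n: 28 * 0.0250642120 = 0.7017979360
Round to 4 dp: 0.7018

0.7018


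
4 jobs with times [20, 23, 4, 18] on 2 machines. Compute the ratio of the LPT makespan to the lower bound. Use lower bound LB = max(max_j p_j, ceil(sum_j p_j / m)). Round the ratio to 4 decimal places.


LPT order: [23, 20, 18, 4]
Machine loads after assignment: [27, 38]
LPT makespan = 38
Lower bound = max(max_job, ceil(total/2)) = max(23, 33) = 33
Ratio = 38 / 33 = 1.1515

1.1515


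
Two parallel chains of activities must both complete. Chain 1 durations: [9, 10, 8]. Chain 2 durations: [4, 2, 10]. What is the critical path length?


Path A total = 9 + 10 + 8 = 27
Path B total = 4 + 2 + 10 = 16
Critical path = longest path = max(27, 16) = 27

27


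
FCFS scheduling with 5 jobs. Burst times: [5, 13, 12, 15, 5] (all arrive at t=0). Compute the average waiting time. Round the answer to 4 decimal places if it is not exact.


FCFS order (as given): [5, 13, 12, 15, 5]
Waiting times:
  Job 1: wait = 0
  Job 2: wait = 5
  Job 3: wait = 18
  Job 4: wait = 30
  Job 5: wait = 45
Sum of waiting times = 98
Average waiting time = 98/5 = 19.6

19.6


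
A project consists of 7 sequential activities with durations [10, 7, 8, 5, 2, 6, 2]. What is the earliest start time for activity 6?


Activity 6 starts after activities 1 through 5 complete.
Predecessor durations: [10, 7, 8, 5, 2]
ES = 10 + 7 + 8 + 5 + 2 = 32

32


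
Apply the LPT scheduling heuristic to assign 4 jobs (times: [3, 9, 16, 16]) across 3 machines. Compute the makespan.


Sort jobs in decreasing order (LPT): [16, 16, 9, 3]
Assign each job to the least loaded machine:
  Machine 1: jobs [16], load = 16
  Machine 2: jobs [16], load = 16
  Machine 3: jobs [9, 3], load = 12
Makespan = max load = 16

16


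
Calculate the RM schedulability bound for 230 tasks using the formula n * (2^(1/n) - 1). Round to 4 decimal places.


Compute 2^(1/230) = 1.0030182291
Subtract 1: 1.0030182291 - 1 = 0.0030182291
Multiply by n: 230 * 0.0030182291 = 0.6941926930
Round to 4 dp: 0.6942

0.6942


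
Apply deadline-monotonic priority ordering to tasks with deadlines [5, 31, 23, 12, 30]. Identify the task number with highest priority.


Sort tasks by relative deadline (ascending):
  Task 1: deadline = 5
  Task 4: deadline = 12
  Task 3: deadline = 23
  Task 5: deadline = 30
  Task 2: deadline = 31
Priority order (highest first): [1, 4, 3, 5, 2]
Highest priority task = 1

1


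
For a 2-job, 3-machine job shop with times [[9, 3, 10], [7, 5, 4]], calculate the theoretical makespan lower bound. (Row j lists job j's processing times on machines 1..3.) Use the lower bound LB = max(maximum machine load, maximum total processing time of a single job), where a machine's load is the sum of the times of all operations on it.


Machine loads:
  Machine 1: 9 + 7 = 16
  Machine 2: 3 + 5 = 8
  Machine 3: 10 + 4 = 14
Max machine load = 16
Job totals:
  Job 1: 22
  Job 2: 16
Max job total = 22
Lower bound = max(16, 22) = 22

22


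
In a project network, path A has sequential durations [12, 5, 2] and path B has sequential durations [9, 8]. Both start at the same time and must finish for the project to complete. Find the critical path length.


Path A total = 12 + 5 + 2 = 19
Path B total = 9 + 8 = 17
Critical path = longest path = max(19, 17) = 19

19


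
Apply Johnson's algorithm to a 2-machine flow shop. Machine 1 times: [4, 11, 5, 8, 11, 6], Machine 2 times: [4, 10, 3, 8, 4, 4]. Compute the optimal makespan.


Apply Johnson's rule:
  Group 1 (a <= b): [(1, 4, 4), (4, 8, 8)]
  Group 2 (a > b): [(2, 11, 10), (5, 11, 4), (6, 6, 4), (3, 5, 3)]
Optimal job order: [1, 4, 2, 5, 6, 3]
Schedule:
  Job 1: M1 done at 4, M2 done at 8
  Job 4: M1 done at 12, M2 done at 20
  Job 2: M1 done at 23, M2 done at 33
  Job 5: M1 done at 34, M2 done at 38
  Job 6: M1 done at 40, M2 done at 44
  Job 3: M1 done at 45, M2 done at 48
Makespan = 48

48


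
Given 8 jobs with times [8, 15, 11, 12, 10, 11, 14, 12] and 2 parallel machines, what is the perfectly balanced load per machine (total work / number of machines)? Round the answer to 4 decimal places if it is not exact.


Total processing time = 8 + 15 + 11 + 12 + 10 + 11 + 14 + 12 = 93
Number of machines = 2
Ideal balanced load = 93 / 2 = 46.5

46.5


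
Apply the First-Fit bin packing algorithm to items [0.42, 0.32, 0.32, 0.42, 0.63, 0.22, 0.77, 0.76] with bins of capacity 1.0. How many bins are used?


Place items sequentially using First-Fit:
  Item 0.42 -> new Bin 1
  Item 0.32 -> Bin 1 (now 0.74)
  Item 0.32 -> new Bin 2
  Item 0.42 -> Bin 2 (now 0.74)
  Item 0.63 -> new Bin 3
  Item 0.22 -> Bin 1 (now 0.96)
  Item 0.77 -> new Bin 4
  Item 0.76 -> new Bin 5
Total bins used = 5

5


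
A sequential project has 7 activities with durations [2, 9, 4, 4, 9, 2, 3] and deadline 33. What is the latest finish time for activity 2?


LF(activity 2) = deadline - sum of successor durations
Successors: activities 3 through 7 with durations [4, 4, 9, 2, 3]
Sum of successor durations = 22
LF = 33 - 22 = 11

11


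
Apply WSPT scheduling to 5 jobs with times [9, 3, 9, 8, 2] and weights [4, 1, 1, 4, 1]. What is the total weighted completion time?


Compute p/w ratios and sort ascending (WSPT): [(8, 4), (2, 1), (9, 4), (3, 1), (9, 1)]
Compute weighted completion times:
  Job (p=8,w=4): C=8, w*C=4*8=32
  Job (p=2,w=1): C=10, w*C=1*10=10
  Job (p=9,w=4): C=19, w*C=4*19=76
  Job (p=3,w=1): C=22, w*C=1*22=22
  Job (p=9,w=1): C=31, w*C=1*31=31
Total weighted completion time = 171

171


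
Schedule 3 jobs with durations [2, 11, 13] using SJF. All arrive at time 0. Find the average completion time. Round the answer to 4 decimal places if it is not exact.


SJF order (ascending): [2, 11, 13]
Completion times:
  Job 1: burst=2, C=2
  Job 2: burst=11, C=13
  Job 3: burst=13, C=26
Average completion = 41/3 = 13.6667

13.6667


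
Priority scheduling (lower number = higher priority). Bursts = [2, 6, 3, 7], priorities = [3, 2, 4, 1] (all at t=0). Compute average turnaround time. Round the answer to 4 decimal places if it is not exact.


Sort by priority (ascending = highest first):
Order: [(1, 7), (2, 6), (3, 2), (4, 3)]
Completion times:
  Priority 1, burst=7, C=7
  Priority 2, burst=6, C=13
  Priority 3, burst=2, C=15
  Priority 4, burst=3, C=18
Average turnaround = 53/4 = 13.25

13.25


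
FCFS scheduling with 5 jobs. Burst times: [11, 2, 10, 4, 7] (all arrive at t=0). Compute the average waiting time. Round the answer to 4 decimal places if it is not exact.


FCFS order (as given): [11, 2, 10, 4, 7]
Waiting times:
  Job 1: wait = 0
  Job 2: wait = 11
  Job 3: wait = 13
  Job 4: wait = 23
  Job 5: wait = 27
Sum of waiting times = 74
Average waiting time = 74/5 = 14.8

14.8


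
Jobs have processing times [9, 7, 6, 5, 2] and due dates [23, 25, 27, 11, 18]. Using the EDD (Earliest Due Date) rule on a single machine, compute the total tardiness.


Sort by due date (EDD order): [(5, 11), (2, 18), (9, 23), (7, 25), (6, 27)]
Compute completion times and tardiness:
  Job 1: p=5, d=11, C=5, tardiness=max(0,5-11)=0
  Job 2: p=2, d=18, C=7, tardiness=max(0,7-18)=0
  Job 3: p=9, d=23, C=16, tardiness=max(0,16-23)=0
  Job 4: p=7, d=25, C=23, tardiness=max(0,23-25)=0
  Job 5: p=6, d=27, C=29, tardiness=max(0,29-27)=2
Total tardiness = 2

2


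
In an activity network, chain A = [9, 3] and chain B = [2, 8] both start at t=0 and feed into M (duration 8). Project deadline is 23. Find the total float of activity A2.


Forward pass: ES(A2) = sum of predecessors on chain A = 9
EF = ES + duration = 9 + 3 = 12
Backward pass: LF(M) = deadline = 23; LS(M) = 23 - 8 = 15
LF(A2) = LS(M) - sum(successors on chain A) = 15 - 0 = 15
LS = LF - duration = 15 - 3 = 12
Total float = LS - ES = 12 - 9 = 3

3


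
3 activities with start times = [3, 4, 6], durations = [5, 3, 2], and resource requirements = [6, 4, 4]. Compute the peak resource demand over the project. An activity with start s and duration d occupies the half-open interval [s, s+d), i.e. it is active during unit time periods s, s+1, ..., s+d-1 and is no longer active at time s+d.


Each activity i is active on [start_i, start_i + duration_i).
Compute total resource usage per time slot:
  t=0: active resources = [], total = 0
  t=1: active resources = [], total = 0
  t=2: active resources = [], total = 0
  t=3: active resources = [6], total = 6
  t=4: active resources = [6, 4], total = 10
  t=5: active resources = [6, 4], total = 10
  t=6: active resources = [6, 4, 4], total = 14
  t=7: active resources = [6, 4], total = 10
Peak resource demand = 14

14


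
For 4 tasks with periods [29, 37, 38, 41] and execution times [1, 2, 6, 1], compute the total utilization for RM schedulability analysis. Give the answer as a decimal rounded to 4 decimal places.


Compute individual utilizations (exact fractions):
  Task 1: C/T = 1/29 (approx. 0.0345)
  Task 2: C/T = 2/37 (approx. 0.0541)
  Task 3: C/T = 6/38 = 3/19 (approx. 0.1579)
  Task 4: C/T = 1/41 (approx. 0.0244)
Total utilization U = 1/29 + 2/37 + 3/19 + 1/41 = 226371/835867
Rounded to 4 decimal places: U = 0.2708
RM (Liu & Layland) bound for 4 tasks = 0.756828; compare with U = 226371/835867 (approx. 0.270822)
U <= bound, so schedulable by RM sufficient condition.

0.2708


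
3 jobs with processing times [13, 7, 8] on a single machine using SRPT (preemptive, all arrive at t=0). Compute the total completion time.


Since all jobs arrive at t=0, SRPT equals SPT ordering.
SPT order: [7, 8, 13]
Completion times:
  Job 1: p=7, C=7
  Job 2: p=8, C=15
  Job 3: p=13, C=28
Total completion time = 7 + 15 + 28 = 50

50


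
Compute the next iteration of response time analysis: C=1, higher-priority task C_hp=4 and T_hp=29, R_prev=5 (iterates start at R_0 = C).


R_next = C + ceil(R_prev / T_hp) * C_hp
ceil(5 / 29) = ceil(0.1724) = 1
Interference = 1 * 4 = 4
R_next = 1 + 4 = 5
R_next = R_prev, so the iteration has converged (response time = 5).

5


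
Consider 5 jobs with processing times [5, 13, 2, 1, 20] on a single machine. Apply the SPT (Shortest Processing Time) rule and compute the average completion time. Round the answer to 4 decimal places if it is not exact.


Sort jobs by processing time (SPT order): [1, 2, 5, 13, 20]
Compute completion times sequentially:
  Job 1: processing = 1, completes at 1
  Job 2: processing = 2, completes at 3
  Job 3: processing = 5, completes at 8
  Job 4: processing = 13, completes at 21
  Job 5: processing = 20, completes at 41
Sum of completion times = 74
Average completion time = 74/5 = 14.8

14.8


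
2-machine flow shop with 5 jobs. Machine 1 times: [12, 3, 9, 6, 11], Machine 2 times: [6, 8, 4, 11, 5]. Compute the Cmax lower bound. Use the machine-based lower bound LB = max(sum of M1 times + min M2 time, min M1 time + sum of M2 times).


LB1 = sum(M1 times) + min(M2 times) = 41 + 4 = 45
LB2 = min(M1 times) + sum(M2 times) = 3 + 34 = 37
Lower bound = max(LB1, LB2) = max(45, 37) = 45

45


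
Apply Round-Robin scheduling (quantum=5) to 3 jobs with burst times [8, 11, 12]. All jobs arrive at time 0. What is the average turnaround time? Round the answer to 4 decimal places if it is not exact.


Time quantum = 5
Execution trace:
  J1 runs 5 units, time = 5
  J2 runs 5 units, time = 10
  J3 runs 5 units, time = 15
  J1 runs 3 units, time = 18
  J2 runs 5 units, time = 23
  J3 runs 5 units, time = 28
  J2 runs 1 units, time = 29
  J3 runs 2 units, time = 31
Finish times: [18, 29, 31]
Average turnaround = 78/3 = 26.0

26.0


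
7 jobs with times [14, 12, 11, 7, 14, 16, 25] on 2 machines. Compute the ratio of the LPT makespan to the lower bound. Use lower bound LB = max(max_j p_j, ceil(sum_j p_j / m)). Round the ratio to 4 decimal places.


LPT order: [25, 16, 14, 14, 12, 11, 7]
Machine loads after assignment: [50, 49]
LPT makespan = 50
Lower bound = max(max_job, ceil(total/2)) = max(25, 50) = 50
Ratio = 50 / 50 = 1.0

1.0


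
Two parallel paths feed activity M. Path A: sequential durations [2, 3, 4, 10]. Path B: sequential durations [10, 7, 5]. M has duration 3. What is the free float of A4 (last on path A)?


ES(A4) = sum of predecessors on chain A = 9
EF(A4) = ES + duration = 9 + 10 = 19
Successor of A4 is M. ES(M) = max(sum(A), sum(B)) = max(19, 22) = 22
Free float = ES(successor) - EF(current) = 22 - 19 = 3

3


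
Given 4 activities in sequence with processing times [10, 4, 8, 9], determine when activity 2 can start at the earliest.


Activity 2 starts after activities 1 through 1 complete.
Predecessor durations: [10]
ES = 10 = 10

10


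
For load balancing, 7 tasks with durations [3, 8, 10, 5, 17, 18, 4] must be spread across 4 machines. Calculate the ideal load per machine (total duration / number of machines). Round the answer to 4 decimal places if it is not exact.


Total processing time = 3 + 8 + 10 + 5 + 17 + 18 + 4 = 65
Number of machines = 4
Ideal balanced load = 65 / 4 = 16.25

16.25


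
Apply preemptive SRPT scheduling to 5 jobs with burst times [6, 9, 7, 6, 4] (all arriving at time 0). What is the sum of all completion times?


Since all jobs arrive at t=0, SRPT equals SPT ordering.
SPT order: [4, 6, 6, 7, 9]
Completion times:
  Job 1: p=4, C=4
  Job 2: p=6, C=10
  Job 3: p=6, C=16
  Job 4: p=7, C=23
  Job 5: p=9, C=32
Total completion time = 4 + 10 + 16 + 23 + 32 = 85

85


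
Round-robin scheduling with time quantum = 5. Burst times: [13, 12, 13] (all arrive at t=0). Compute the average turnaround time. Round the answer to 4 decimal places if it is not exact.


Time quantum = 5
Execution trace:
  J1 runs 5 units, time = 5
  J2 runs 5 units, time = 10
  J3 runs 5 units, time = 15
  J1 runs 5 units, time = 20
  J2 runs 5 units, time = 25
  J3 runs 5 units, time = 30
  J1 runs 3 units, time = 33
  J2 runs 2 units, time = 35
  J3 runs 3 units, time = 38
Finish times: [33, 35, 38]
Average turnaround = 106/3 = 35.3333

35.3333


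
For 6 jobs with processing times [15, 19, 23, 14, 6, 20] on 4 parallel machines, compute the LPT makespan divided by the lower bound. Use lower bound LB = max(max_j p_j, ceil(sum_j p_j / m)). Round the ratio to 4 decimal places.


LPT order: [23, 20, 19, 15, 14, 6]
Machine loads after assignment: [23, 20, 25, 29]
LPT makespan = 29
Lower bound = max(max_job, ceil(total/4)) = max(23, 25) = 25
Ratio = 29 / 25 = 1.16

1.16


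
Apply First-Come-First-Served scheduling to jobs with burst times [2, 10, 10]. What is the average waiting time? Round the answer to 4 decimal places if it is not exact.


FCFS order (as given): [2, 10, 10]
Waiting times:
  Job 1: wait = 0
  Job 2: wait = 2
  Job 3: wait = 12
Sum of waiting times = 14
Average waiting time = 14/3 = 4.6667

4.6667


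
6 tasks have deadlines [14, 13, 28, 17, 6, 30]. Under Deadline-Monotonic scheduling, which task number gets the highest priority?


Sort tasks by relative deadline (ascending):
  Task 5: deadline = 6
  Task 2: deadline = 13
  Task 1: deadline = 14
  Task 4: deadline = 17
  Task 3: deadline = 28
  Task 6: deadline = 30
Priority order (highest first): [5, 2, 1, 4, 3, 6]
Highest priority task = 5

5


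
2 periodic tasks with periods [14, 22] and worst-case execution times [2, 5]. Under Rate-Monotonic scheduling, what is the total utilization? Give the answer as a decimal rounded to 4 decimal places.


Compute individual utilizations (exact fractions):
  Task 1: C/T = 2/14 = 1/7 (approx. 0.1429)
  Task 2: C/T = 5/22 (approx. 0.2273)
Total utilization U = 1/7 + 5/22 = 57/154
Rounded to 4 decimal places: U = 0.3701
RM (Liu & Layland) bound for 2 tasks = 0.828427; compare with U = 57/154 (approx. 0.370130)
U <= bound, so schedulable by RM sufficient condition.

0.3701


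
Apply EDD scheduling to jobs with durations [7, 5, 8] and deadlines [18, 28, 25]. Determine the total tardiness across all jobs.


Sort by due date (EDD order): [(7, 18), (8, 25), (5, 28)]
Compute completion times and tardiness:
  Job 1: p=7, d=18, C=7, tardiness=max(0,7-18)=0
  Job 2: p=8, d=25, C=15, tardiness=max(0,15-25)=0
  Job 3: p=5, d=28, C=20, tardiness=max(0,20-28)=0
Total tardiness = 0

0


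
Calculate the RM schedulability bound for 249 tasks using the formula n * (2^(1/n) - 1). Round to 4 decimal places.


Compute 2^(1/249) = 1.0027876018
Subtract 1: 1.0027876018 - 1 = 0.0027876018
Multiply by n: 249 * 0.0027876018 = 0.6941128482
Round to 4 dp: 0.6941

0.6941


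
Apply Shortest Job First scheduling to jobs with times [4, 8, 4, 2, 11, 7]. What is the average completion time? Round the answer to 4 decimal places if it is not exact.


SJF order (ascending): [2, 4, 4, 7, 8, 11]
Completion times:
  Job 1: burst=2, C=2
  Job 2: burst=4, C=6
  Job 3: burst=4, C=10
  Job 4: burst=7, C=17
  Job 5: burst=8, C=25
  Job 6: burst=11, C=36
Average completion = 96/6 = 16.0

16.0


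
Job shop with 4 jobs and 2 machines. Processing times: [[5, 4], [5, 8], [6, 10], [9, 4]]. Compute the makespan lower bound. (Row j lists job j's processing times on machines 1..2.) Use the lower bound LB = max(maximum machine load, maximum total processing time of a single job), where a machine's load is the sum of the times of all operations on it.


Machine loads:
  Machine 1: 5 + 5 + 6 + 9 = 25
  Machine 2: 4 + 8 + 10 + 4 = 26
Max machine load = 26
Job totals:
  Job 1: 9
  Job 2: 13
  Job 3: 16
  Job 4: 13
Max job total = 16
Lower bound = max(26, 16) = 26

26


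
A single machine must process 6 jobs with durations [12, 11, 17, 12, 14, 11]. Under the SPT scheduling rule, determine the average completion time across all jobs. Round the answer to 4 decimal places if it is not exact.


Sort jobs by processing time (SPT order): [11, 11, 12, 12, 14, 17]
Compute completion times sequentially:
  Job 1: processing = 11, completes at 11
  Job 2: processing = 11, completes at 22
  Job 3: processing = 12, completes at 34
  Job 4: processing = 12, completes at 46
  Job 5: processing = 14, completes at 60
  Job 6: processing = 17, completes at 77
Sum of completion times = 250
Average completion time = 250/6 = 41.6667

41.6667


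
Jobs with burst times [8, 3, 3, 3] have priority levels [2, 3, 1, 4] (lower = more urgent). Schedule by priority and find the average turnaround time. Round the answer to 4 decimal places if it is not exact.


Sort by priority (ascending = highest first):
Order: [(1, 3), (2, 8), (3, 3), (4, 3)]
Completion times:
  Priority 1, burst=3, C=3
  Priority 2, burst=8, C=11
  Priority 3, burst=3, C=14
  Priority 4, burst=3, C=17
Average turnaround = 45/4 = 11.25

11.25


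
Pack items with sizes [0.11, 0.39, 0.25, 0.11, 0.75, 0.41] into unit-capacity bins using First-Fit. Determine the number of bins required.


Place items sequentially using First-Fit:
  Item 0.11 -> new Bin 1
  Item 0.39 -> Bin 1 (now 0.5)
  Item 0.25 -> Bin 1 (now 0.75)
  Item 0.11 -> Bin 1 (now 0.86)
  Item 0.75 -> new Bin 2
  Item 0.41 -> new Bin 3
Total bins used = 3

3


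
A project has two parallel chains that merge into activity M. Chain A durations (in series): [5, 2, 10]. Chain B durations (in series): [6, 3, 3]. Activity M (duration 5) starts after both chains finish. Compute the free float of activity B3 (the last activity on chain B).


ES(B3) = sum of predecessors on chain B = 9
EF(B3) = ES + duration = 9 + 3 = 12
Successor of B3 is M. ES(M) = max(sum(A), sum(B)) = max(17, 12) = 17
Free float = ES(successor) - EF(current) = 17 - 12 = 5

5


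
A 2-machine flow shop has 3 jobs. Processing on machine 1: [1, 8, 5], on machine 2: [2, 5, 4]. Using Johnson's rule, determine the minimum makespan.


Apply Johnson's rule:
  Group 1 (a <= b): [(1, 1, 2)]
  Group 2 (a > b): [(2, 8, 5), (3, 5, 4)]
Optimal job order: [1, 2, 3]
Schedule:
  Job 1: M1 done at 1, M2 done at 3
  Job 2: M1 done at 9, M2 done at 14
  Job 3: M1 done at 14, M2 done at 18
Makespan = 18

18


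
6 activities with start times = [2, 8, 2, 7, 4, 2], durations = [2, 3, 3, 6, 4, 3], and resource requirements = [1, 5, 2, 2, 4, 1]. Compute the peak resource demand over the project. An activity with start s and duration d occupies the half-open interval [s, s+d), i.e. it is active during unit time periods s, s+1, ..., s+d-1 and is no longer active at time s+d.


Each activity i is active on [start_i, start_i + duration_i).
Compute total resource usage per time slot:
  t=0: active resources = [], total = 0
  t=1: active resources = [], total = 0
  t=2: active resources = [1, 2, 1], total = 4
  t=3: active resources = [1, 2, 1], total = 4
  t=4: active resources = [2, 4, 1], total = 7
  t=5: active resources = [4], total = 4
  t=6: active resources = [4], total = 4
  t=7: active resources = [2, 4], total = 6
  t=8: active resources = [5, 2], total = 7
  t=9: active resources = [5, 2], total = 7
  t=10: active resources = [5, 2], total = 7
  t=11: active resources = [2], total = 2
  t=12: active resources = [2], total = 2
Peak resource demand = 7

7


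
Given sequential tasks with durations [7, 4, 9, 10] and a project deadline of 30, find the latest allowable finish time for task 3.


LF(activity 3) = deadline - sum of successor durations
Successors: activities 4 through 4 with durations [10]
Sum of successor durations = 10
LF = 30 - 10 = 20

20


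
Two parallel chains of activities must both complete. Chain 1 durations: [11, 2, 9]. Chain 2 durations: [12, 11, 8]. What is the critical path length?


Path A total = 11 + 2 + 9 = 22
Path B total = 12 + 11 + 8 = 31
Critical path = longest path = max(22, 31) = 31

31


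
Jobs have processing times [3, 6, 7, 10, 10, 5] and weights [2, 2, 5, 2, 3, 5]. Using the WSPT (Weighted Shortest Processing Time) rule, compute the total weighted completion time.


Compute p/w ratios and sort ascending (WSPT): [(5, 5), (7, 5), (3, 2), (6, 2), (10, 3), (10, 2)]
Compute weighted completion times:
  Job (p=5,w=5): C=5, w*C=5*5=25
  Job (p=7,w=5): C=12, w*C=5*12=60
  Job (p=3,w=2): C=15, w*C=2*15=30
  Job (p=6,w=2): C=21, w*C=2*21=42
  Job (p=10,w=3): C=31, w*C=3*31=93
  Job (p=10,w=2): C=41, w*C=2*41=82
Total weighted completion time = 332

332


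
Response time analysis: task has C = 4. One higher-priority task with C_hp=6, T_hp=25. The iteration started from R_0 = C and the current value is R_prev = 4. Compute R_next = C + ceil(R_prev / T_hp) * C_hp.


R_next = C + ceil(R_prev / T_hp) * C_hp
ceil(4 / 25) = ceil(0.16) = 1
Interference = 1 * 6 = 6
R_next = 4 + 6 = 10

10


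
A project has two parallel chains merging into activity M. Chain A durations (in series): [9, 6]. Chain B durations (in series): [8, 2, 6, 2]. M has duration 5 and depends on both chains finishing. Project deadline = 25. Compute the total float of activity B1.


Forward pass: ES(B1) = sum of predecessors on chain B = 0
EF = ES + duration = 0 + 8 = 8
Backward pass: LF(M) = deadline = 25; LS(M) = 25 - 5 = 20
LF(B1) = LS(M) - sum(successors on chain B) = 20 - 10 = 10
LS = LF - duration = 10 - 8 = 2
Total float = LS - ES = 2 - 0 = 2

2


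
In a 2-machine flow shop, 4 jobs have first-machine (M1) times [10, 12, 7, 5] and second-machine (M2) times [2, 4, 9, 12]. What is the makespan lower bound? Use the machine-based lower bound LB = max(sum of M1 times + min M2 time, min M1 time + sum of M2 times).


LB1 = sum(M1 times) + min(M2 times) = 34 + 2 = 36
LB2 = min(M1 times) + sum(M2 times) = 5 + 27 = 32
Lower bound = max(LB1, LB2) = max(36, 32) = 36

36


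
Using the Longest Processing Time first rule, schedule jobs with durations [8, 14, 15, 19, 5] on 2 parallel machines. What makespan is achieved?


Sort jobs in decreasing order (LPT): [19, 15, 14, 8, 5]
Assign each job to the least loaded machine:
  Machine 1: jobs [19, 8, 5], load = 32
  Machine 2: jobs [15, 14], load = 29
Makespan = max load = 32

32


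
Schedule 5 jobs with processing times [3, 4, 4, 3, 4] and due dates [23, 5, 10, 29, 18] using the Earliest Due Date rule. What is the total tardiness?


Sort by due date (EDD order): [(4, 5), (4, 10), (4, 18), (3, 23), (3, 29)]
Compute completion times and tardiness:
  Job 1: p=4, d=5, C=4, tardiness=max(0,4-5)=0
  Job 2: p=4, d=10, C=8, tardiness=max(0,8-10)=0
  Job 3: p=4, d=18, C=12, tardiness=max(0,12-18)=0
  Job 4: p=3, d=23, C=15, tardiness=max(0,15-23)=0
  Job 5: p=3, d=29, C=18, tardiness=max(0,18-29)=0
Total tardiness = 0

0


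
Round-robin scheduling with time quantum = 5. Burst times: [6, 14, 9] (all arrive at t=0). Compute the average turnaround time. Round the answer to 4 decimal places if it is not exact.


Time quantum = 5
Execution trace:
  J1 runs 5 units, time = 5
  J2 runs 5 units, time = 10
  J3 runs 5 units, time = 15
  J1 runs 1 units, time = 16
  J2 runs 5 units, time = 21
  J3 runs 4 units, time = 25
  J2 runs 4 units, time = 29
Finish times: [16, 29, 25]
Average turnaround = 70/3 = 23.3333

23.3333


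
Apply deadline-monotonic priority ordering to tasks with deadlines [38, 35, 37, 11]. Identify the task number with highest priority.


Sort tasks by relative deadline (ascending):
  Task 4: deadline = 11
  Task 2: deadline = 35
  Task 3: deadline = 37
  Task 1: deadline = 38
Priority order (highest first): [4, 2, 3, 1]
Highest priority task = 4

4


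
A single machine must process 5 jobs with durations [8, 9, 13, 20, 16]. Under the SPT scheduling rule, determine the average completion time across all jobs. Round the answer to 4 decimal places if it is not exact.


Sort jobs by processing time (SPT order): [8, 9, 13, 16, 20]
Compute completion times sequentially:
  Job 1: processing = 8, completes at 8
  Job 2: processing = 9, completes at 17
  Job 3: processing = 13, completes at 30
  Job 4: processing = 16, completes at 46
  Job 5: processing = 20, completes at 66
Sum of completion times = 167
Average completion time = 167/5 = 33.4

33.4
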